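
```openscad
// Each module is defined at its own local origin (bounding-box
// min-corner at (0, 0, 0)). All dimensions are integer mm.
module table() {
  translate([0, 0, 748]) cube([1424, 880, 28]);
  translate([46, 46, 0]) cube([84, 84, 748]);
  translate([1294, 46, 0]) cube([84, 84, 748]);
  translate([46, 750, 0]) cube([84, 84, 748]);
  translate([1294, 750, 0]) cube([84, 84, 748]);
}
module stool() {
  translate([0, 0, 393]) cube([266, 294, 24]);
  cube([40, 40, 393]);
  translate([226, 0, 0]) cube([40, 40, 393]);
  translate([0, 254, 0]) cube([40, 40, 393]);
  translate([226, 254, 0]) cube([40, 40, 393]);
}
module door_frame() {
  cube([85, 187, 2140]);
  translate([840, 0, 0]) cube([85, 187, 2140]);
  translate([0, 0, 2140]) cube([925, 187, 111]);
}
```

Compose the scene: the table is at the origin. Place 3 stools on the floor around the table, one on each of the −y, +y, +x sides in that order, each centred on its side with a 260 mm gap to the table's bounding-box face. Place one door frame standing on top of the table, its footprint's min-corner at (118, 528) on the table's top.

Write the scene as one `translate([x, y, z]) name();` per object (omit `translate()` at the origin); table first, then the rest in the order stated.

table();
translate([579, -554, 0]) stool();
translate([579, 1140, 0]) stool();
translate([1684, 293, 0]) stool();
translate([118, 528, 776]) door_frame();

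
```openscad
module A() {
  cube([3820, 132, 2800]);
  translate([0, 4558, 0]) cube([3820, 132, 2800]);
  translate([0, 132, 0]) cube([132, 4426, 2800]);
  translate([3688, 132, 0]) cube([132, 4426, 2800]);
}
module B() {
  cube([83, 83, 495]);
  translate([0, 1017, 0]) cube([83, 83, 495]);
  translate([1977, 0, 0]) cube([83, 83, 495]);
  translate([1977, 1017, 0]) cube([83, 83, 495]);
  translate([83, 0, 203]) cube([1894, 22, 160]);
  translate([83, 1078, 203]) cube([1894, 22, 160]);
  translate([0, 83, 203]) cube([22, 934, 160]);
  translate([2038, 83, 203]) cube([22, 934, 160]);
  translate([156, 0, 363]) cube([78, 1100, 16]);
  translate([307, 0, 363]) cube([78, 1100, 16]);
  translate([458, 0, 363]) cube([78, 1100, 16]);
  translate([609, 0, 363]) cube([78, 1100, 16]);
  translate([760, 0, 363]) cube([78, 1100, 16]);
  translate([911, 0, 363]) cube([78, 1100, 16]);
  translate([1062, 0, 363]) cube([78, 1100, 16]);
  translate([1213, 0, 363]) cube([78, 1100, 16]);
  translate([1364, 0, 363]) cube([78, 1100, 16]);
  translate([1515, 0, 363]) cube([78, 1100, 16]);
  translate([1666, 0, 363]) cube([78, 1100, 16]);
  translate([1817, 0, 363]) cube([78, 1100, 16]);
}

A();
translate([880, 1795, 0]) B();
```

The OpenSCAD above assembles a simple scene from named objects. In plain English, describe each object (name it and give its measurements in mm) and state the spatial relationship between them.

A is the wall frame of a small rectangular building: four walls, each 2800 mm tall and 132 mm thick, enclosing a footprint 3820 mm (x) by 4690 mm (y) outside-to-outside, with no floor or roof. The front and back walls (the −y and +y sides) span the full width; the two side walls fit between them.

B is a bed frame 2060 mm long (x) by 1100 mm wide (y). Four 83×83 mm corner posts, 495 mm tall, at the corners of the footprint. Four rails of 22 mm thickness and 160 mm height run between adjacent posts with their undersides at z = 203 mm, their outer faces flush with the outside of the frame (the two x-running rails run between the posts' inner faces; the two y-running rails run between the posts' inner faces). 12 slats, each 78 mm wide (x) and 16 mm thick, lie across the top of the two x-running rails, running the full 1100 mm width of the frame in y; the slats are evenly spaced along x between the inner faces of the end posts with equal gaps (rounded down to the nearest mm) at the −x end and between each pair — any rounding remainder accumulates at the +x end.

The bed frame sits inside the house frame, centred.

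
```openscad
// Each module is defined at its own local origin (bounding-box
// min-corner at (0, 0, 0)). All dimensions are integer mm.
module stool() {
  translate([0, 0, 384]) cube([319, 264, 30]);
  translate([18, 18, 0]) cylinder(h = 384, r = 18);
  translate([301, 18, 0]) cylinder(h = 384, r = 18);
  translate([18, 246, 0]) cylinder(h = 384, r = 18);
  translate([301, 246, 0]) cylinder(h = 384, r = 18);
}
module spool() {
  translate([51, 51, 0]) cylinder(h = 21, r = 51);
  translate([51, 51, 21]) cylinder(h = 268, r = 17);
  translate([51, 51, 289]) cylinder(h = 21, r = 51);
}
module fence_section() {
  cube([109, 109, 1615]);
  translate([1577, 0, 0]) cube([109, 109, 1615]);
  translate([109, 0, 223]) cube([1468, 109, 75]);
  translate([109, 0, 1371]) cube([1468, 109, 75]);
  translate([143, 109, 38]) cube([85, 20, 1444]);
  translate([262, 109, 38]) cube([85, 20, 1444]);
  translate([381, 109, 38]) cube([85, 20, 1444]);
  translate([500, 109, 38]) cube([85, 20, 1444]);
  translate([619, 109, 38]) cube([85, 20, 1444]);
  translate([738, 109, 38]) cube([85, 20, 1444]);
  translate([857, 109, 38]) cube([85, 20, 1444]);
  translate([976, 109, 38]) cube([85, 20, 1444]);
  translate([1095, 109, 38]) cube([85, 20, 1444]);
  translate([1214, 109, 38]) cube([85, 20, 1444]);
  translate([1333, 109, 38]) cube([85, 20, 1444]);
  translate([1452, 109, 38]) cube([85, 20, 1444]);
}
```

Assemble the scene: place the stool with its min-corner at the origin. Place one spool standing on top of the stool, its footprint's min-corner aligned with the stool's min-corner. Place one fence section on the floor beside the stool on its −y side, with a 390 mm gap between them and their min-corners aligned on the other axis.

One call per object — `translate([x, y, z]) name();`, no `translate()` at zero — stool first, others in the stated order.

stool();
translate([0, 0, 414]) spool();
translate([0, -519, 0]) fence_section();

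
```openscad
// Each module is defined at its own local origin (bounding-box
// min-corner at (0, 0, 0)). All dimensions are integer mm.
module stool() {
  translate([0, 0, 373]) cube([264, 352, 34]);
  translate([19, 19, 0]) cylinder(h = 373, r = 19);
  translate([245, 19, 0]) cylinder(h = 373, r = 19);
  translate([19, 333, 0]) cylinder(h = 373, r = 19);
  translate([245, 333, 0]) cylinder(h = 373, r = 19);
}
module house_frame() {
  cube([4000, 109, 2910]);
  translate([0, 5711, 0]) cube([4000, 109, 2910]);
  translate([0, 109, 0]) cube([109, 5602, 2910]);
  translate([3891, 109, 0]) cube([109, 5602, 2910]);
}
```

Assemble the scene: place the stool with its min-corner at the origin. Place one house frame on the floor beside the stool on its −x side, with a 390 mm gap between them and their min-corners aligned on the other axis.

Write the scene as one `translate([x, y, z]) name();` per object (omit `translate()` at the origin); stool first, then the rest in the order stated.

stool();
translate([-4390, 0, 0]) house_frame();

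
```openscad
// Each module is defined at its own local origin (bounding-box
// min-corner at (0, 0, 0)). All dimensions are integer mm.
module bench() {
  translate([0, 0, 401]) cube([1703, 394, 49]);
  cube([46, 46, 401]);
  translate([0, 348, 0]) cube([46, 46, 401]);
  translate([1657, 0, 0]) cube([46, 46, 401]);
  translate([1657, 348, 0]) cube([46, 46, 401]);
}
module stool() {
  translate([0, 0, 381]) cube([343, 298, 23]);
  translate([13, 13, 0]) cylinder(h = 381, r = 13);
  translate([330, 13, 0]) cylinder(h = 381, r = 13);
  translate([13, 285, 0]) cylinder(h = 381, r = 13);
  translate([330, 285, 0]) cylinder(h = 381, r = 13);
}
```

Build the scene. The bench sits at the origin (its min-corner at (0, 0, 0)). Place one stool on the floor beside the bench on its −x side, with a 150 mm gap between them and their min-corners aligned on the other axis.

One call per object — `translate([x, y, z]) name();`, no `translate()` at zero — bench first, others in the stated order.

bench();
translate([-493, 0, 0]) stool();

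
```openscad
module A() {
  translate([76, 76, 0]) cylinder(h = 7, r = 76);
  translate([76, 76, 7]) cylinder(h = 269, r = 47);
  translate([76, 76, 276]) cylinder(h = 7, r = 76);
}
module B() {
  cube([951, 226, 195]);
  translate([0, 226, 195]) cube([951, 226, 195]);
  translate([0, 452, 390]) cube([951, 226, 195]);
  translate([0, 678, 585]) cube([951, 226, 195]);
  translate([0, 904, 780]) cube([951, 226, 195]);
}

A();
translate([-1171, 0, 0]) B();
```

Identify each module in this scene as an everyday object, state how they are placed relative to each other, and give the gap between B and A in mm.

A is a spool. B is a staircase. The staircase is on the floor beside the spool on its −x side. The gap between the staircase and the spool is 220 mm.

The staircase's nearest face is 220 mm from the spool's −x face.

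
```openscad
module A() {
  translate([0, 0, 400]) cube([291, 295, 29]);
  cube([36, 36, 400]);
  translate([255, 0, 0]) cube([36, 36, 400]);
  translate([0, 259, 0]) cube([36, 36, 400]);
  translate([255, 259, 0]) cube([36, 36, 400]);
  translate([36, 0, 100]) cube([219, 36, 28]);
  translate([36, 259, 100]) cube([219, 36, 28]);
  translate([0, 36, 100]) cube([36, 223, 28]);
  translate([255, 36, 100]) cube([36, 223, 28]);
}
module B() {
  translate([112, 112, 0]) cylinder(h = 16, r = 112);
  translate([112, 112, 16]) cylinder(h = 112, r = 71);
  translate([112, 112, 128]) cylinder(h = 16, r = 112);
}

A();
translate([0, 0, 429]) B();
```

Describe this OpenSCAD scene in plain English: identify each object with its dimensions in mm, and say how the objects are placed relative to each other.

A is a simple wooden stool: a rectangular seat 291 mm (x) by 295 mm (y), 29 mm thick, top face at z = 429 mm, on four square legs, each 36×36 mm in cross-section. The legs rest on z = 0, each flush with a corner of the seat. Four stretchers, 36 mm wide and 28 mm tall, connect adjacent legs with their undersides at z = 100 mm, each running between the inner faces of the legs it joins and aligned with the legs' outer faces on the other axis.

B is a spool: two coaxial disc flanges of radius 112 mm and thickness 16 mm, joined by a core cylinder of radius 71 mm and height 112 mm. The lower flange rests on z = 0 and the three cylinders share a vertical axis.

The spool is on top of the stool.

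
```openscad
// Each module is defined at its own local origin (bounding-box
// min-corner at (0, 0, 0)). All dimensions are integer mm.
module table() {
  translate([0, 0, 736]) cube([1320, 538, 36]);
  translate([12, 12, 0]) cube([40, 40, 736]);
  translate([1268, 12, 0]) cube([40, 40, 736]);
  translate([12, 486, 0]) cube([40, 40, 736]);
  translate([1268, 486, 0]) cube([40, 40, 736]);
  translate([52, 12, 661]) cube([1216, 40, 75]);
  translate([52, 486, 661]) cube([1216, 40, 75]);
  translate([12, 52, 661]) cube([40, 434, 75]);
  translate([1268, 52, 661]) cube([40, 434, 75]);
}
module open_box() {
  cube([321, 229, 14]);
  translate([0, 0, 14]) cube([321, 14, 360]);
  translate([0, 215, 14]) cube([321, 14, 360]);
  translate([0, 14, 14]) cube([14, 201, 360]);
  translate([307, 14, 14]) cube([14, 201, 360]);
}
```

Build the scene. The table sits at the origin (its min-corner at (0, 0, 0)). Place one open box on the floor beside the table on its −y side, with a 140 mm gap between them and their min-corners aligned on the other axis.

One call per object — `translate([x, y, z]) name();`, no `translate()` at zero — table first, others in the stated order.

table();
translate([0, -369, 0]) open_box();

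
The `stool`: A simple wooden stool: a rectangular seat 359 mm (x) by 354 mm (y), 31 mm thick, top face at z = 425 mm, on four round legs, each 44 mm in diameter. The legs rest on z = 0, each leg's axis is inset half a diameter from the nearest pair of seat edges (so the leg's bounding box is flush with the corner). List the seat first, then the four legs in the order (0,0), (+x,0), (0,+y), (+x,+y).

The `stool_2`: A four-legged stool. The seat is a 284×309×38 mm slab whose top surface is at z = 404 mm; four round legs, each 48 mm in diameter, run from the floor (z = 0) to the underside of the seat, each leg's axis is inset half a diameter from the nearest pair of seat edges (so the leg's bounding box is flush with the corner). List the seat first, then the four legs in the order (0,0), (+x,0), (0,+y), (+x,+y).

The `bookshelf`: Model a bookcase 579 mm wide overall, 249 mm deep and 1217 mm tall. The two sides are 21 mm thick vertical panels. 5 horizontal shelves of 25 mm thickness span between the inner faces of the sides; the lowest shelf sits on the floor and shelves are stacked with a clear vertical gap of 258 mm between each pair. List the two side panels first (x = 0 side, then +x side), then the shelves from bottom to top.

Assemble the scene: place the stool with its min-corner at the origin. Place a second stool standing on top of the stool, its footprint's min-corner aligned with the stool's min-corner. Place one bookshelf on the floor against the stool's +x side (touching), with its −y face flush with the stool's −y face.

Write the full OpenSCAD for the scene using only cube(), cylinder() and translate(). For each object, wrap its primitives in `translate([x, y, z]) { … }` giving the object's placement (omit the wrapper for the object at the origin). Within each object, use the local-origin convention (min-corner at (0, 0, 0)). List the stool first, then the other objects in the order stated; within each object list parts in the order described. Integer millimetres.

translate([0, 0, 394]) cube([359, 354, 31]);
translate([22, 22, 0]) cylinder(h = 394, r = 22);
translate([337, 22, 0]) cylinder(h = 394, r = 22);
translate([22, 332, 0]) cylinder(h = 394, r = 22);
translate([337, 332, 0]) cylinder(h = 394, r = 22);
translate([0, 0, 425]) {
  translate([0, 0, 366]) cube([284, 309, 38]);
  translate([24, 24, 0]) cylinder(h = 366, r = 24);
  translate([260, 24, 0]) cylinder(h = 366, r = 24);
  translate([24, 285, 0]) cylinder(h = 366, r = 24);
  translate([260, 285, 0]) cylinder(h = 366, r = 24);
}
translate([359, 0, 0]) {
  cube([21, 249, 1217]);
  translate([558, 0, 0]) cube([21, 249, 1217]);
  translate([21, 0, 0]) cube([537, 249, 25]);
  translate([21, 0, 283]) cube([537, 249, 25]);
  translate([21, 0, 566]) cube([537, 249, 25]);
  translate([21, 0, 849]) cube([537, 249, 25]);
  translate([21, 0, 1132]) cube([537, 249, 25]);
}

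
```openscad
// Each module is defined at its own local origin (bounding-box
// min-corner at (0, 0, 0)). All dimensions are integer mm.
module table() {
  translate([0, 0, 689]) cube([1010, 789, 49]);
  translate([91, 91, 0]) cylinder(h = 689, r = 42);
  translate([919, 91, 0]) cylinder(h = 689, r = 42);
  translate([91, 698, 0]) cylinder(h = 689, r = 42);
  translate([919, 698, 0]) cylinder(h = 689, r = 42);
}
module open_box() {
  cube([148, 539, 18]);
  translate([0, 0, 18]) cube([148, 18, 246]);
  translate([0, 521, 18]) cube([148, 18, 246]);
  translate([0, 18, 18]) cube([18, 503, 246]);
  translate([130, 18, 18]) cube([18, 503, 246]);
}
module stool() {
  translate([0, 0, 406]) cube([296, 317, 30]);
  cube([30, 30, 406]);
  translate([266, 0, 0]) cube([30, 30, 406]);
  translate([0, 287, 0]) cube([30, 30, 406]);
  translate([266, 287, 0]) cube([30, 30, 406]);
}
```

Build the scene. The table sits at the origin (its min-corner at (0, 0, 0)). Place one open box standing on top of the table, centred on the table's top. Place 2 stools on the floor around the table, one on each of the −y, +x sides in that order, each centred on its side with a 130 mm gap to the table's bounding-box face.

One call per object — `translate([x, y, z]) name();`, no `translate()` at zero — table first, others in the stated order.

table();
translate([431, 125, 738]) open_box();
translate([357, -447, 0]) stool();
translate([1140, 236, 0]) stool();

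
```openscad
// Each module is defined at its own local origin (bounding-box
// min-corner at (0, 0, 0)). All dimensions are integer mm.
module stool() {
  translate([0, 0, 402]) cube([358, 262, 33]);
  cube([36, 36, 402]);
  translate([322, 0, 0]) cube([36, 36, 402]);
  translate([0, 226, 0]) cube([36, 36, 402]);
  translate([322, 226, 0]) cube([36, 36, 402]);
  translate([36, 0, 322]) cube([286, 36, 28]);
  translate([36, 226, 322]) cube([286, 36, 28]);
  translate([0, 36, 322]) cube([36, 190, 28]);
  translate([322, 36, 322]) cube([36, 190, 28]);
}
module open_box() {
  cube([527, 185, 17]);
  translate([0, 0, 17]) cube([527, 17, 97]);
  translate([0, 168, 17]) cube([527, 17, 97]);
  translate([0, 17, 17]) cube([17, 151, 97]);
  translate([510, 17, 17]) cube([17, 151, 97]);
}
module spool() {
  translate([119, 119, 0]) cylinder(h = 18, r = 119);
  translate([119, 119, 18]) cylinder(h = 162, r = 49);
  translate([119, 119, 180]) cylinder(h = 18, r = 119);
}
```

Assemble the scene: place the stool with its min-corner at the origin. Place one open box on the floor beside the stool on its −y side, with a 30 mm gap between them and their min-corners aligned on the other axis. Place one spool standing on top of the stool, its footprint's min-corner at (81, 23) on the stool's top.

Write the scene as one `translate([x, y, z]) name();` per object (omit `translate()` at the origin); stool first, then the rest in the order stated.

stool();
translate([0, -215, 0]) open_box();
translate([81, 23, 435]) spool();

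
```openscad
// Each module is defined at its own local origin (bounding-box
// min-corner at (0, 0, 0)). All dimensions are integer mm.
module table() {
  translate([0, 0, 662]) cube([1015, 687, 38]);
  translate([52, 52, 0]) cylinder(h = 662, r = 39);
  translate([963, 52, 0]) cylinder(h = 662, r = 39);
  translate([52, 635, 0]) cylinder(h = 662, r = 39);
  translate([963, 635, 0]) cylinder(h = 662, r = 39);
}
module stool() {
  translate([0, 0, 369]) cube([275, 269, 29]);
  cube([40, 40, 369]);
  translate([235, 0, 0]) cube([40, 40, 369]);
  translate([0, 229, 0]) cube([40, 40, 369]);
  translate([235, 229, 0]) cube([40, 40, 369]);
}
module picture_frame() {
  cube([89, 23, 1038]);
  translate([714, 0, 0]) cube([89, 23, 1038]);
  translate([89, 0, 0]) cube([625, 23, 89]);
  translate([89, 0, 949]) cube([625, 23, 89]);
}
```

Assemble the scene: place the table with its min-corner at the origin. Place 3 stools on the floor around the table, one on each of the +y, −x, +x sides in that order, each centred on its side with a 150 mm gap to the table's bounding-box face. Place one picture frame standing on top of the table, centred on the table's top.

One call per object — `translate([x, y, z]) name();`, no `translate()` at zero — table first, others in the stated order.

table();
translate([370, 837, 0]) stool();
translate([-425, 209, 0]) stool();
translate([1165, 209, 0]) stool();
translate([106, 332, 700]) picture_frame();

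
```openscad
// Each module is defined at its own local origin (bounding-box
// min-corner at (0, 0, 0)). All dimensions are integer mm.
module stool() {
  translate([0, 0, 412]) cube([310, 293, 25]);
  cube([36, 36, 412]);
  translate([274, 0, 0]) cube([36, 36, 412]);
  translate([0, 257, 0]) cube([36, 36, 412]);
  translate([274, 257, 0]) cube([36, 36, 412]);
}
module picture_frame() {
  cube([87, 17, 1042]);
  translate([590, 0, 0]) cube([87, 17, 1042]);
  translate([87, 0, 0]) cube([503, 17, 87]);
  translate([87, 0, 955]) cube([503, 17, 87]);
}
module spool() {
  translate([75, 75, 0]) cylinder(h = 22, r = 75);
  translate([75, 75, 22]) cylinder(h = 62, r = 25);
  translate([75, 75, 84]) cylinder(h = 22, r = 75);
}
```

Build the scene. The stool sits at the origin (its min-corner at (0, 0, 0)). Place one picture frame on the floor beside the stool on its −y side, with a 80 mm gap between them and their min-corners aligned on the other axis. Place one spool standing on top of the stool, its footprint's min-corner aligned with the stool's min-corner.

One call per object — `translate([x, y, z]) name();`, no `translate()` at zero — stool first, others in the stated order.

stool();
translate([0, -97, 0]) picture_frame();
translate([0, 0, 437]) spool();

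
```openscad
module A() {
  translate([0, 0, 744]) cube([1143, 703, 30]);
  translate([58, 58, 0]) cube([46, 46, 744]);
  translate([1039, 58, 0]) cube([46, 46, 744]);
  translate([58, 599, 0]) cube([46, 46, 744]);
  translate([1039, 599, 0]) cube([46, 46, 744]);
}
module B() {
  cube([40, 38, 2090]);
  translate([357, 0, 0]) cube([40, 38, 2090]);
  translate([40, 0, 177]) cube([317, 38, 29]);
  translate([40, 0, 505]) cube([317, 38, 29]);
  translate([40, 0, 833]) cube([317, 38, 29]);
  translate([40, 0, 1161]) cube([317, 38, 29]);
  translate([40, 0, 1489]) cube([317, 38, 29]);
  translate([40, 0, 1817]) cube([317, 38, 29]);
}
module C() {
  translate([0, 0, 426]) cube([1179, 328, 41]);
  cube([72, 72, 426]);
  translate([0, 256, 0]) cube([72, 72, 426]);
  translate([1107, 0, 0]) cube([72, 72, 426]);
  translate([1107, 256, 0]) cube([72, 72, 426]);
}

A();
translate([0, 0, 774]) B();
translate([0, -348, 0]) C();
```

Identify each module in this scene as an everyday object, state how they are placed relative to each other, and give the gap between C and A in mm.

A is a table. B is a ladder. C is a bench. The ladder is on top of the table. The bench is on the floor beside the table on its −y side. The gap between the bench and the table is 20 mm.

The bench's nearest face is 20 mm from the table's −y face.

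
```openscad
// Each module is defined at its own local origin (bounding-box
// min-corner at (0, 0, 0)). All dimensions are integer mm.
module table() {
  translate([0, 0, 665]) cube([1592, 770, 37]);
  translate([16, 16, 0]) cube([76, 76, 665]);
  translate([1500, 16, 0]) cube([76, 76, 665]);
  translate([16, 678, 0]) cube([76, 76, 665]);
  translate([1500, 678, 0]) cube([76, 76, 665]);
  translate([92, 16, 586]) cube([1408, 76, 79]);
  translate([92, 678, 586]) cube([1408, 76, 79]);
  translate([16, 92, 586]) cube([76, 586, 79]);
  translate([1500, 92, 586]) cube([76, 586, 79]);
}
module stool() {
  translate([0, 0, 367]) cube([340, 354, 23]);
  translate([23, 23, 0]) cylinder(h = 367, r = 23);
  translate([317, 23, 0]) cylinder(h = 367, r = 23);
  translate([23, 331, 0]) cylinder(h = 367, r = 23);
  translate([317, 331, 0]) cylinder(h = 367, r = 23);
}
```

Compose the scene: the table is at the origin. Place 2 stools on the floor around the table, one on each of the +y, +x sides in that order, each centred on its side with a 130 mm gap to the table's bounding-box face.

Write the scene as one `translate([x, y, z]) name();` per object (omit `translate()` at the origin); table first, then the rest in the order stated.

table();
translate([626, 900, 0]) stool();
translate([1722, 208, 0]) stool();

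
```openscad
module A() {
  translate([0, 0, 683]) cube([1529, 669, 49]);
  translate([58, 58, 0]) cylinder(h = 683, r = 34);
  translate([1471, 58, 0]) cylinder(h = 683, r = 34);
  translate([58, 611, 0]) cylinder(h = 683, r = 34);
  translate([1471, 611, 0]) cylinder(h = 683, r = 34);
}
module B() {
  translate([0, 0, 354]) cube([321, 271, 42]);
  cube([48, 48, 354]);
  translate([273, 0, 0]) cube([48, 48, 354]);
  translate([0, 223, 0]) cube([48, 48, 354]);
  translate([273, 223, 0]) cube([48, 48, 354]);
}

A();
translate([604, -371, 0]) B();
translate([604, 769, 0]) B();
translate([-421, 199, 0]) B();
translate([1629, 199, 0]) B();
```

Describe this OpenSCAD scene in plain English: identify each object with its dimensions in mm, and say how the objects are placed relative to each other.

A is a rectangular dining table. The top is 1529×669×49 mm with its upper surface at z = 732 mm. It stands on four round legs of 68 mm diameter, each leg's bounding box inset 24 mm from the nearest pair of top edges, running from the floor to the underside of the top.

B is a four-legged stool. The seat is a 321×271×42 mm slab whose top surface is at z = 396 mm; four square legs, each 48×48 mm in cross-section, run from the floor (z = 0) to the underside of the seat, each flush with a corner of the seat.

Four stools sit around the table at the −y, +y, −x, +x sides.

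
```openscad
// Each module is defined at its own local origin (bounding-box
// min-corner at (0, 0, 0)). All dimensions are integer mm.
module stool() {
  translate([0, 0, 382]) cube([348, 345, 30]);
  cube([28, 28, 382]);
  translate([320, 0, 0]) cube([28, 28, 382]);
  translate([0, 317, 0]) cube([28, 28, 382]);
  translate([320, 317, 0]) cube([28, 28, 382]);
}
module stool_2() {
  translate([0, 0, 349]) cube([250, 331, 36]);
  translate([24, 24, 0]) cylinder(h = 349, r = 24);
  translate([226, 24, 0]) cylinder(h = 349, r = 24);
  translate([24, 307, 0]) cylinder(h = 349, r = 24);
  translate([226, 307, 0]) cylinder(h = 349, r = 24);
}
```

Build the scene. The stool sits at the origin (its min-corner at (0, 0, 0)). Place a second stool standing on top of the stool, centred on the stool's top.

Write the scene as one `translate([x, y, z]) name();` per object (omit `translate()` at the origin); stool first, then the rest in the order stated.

stool();
translate([49, 7, 412]) stool_2();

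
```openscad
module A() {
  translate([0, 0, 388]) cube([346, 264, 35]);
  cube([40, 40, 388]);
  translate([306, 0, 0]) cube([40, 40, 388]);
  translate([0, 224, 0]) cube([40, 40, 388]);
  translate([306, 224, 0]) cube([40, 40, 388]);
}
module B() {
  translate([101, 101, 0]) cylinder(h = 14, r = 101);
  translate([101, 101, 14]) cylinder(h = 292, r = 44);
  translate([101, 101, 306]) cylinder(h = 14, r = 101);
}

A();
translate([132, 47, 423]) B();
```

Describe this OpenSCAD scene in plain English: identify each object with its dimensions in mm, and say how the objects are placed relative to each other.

A is a simple wooden stool: a rectangular seat 346 mm (x) by 264 mm (y), 35 mm thick, top face at z = 423 mm, on four square legs, each 40×40 mm in cross-section. The legs rest on z = 0, each flush with a corner of the seat.

B is a spool: two coaxial disc flanges of radius 101 mm and thickness 14 mm, joined by a core cylinder of radius 44 mm and height 292 mm. The lower flange rests on z = 0 and the three cylinders share a vertical axis.

The spool is on top of the stool.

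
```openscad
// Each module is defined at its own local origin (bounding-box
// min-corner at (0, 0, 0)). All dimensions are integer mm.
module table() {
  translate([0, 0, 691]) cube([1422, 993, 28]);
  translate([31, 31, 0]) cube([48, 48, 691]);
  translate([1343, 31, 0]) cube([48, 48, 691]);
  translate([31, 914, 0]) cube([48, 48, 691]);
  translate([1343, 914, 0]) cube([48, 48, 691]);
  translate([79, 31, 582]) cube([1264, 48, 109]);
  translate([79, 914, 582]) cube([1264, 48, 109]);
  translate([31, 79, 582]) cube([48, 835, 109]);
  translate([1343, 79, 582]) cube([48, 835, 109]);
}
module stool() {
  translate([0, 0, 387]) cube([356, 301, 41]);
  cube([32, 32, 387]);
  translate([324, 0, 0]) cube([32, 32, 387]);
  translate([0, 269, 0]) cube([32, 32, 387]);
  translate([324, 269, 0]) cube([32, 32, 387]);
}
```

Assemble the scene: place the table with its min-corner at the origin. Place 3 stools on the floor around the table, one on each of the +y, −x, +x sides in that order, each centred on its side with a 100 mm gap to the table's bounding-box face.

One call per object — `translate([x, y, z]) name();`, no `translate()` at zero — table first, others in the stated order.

table();
translate([533, 1093, 0]) stool();
translate([-456, 346, 0]) stool();
translate([1522, 346, 0]) stool();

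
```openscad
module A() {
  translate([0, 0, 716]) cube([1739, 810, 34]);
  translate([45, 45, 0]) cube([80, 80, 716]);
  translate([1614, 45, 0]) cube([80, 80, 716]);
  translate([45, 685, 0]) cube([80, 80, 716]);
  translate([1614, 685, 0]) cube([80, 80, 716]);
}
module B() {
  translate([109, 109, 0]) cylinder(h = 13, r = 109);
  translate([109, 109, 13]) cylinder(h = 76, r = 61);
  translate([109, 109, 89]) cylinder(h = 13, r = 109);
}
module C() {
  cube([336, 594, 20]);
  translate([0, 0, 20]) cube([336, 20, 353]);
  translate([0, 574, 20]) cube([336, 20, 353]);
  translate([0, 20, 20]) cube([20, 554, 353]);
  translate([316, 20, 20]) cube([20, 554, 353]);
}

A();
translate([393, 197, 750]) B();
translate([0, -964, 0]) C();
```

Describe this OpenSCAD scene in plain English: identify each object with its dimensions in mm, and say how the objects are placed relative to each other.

A is a rectangular dining table. The top is 1739×810×34 mm with its upper surface at z = 750 mm. It stands on four 80×80 mm square legs, each inset 45 mm from the nearest pair of top edges, running from the floor to the underside of the top.

B is a spool: two coaxial disc flanges of radius 109 mm and thickness 13 mm, joined by a core cylinder of radius 61 mm and height 76 mm. The lower flange rests on z = 0 and the three cylinders share a vertical axis.

C is an open storage box with external size 336×594×373 mm and wall thickness 20 mm (the base is also 20 mm thick). The base covers the whole footprint; the four walls stand on the base, with the y-facing walls full-width and the x-facing walls fitting between their inner faces.

The spool is on top of the table. The open box is on the floor beside the table on its −y side.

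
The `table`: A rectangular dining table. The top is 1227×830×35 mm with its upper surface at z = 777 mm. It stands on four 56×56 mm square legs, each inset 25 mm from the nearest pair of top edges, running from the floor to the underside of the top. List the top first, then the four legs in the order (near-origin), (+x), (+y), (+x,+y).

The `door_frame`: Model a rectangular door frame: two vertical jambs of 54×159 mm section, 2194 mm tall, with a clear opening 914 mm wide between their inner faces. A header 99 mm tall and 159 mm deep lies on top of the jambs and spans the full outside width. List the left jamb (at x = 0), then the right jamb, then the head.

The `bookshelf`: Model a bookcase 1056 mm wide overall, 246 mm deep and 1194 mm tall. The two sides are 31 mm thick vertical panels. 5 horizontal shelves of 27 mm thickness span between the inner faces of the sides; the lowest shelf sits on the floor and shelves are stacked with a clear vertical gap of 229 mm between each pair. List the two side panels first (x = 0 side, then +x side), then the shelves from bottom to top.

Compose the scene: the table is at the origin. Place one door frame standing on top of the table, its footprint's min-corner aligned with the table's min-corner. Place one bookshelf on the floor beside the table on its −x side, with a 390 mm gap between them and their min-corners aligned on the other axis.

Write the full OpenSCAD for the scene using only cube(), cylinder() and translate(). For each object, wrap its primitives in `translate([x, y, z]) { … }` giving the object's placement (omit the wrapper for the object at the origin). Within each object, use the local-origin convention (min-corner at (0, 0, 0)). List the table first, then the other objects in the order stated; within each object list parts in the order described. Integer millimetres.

translate([0, 0, 742]) cube([1227, 830, 35]);
translate([25, 25, 0]) cube([56, 56, 742]);
translate([1146, 25, 0]) cube([56, 56, 742]);
translate([25, 749, 0]) cube([56, 56, 742]);
translate([1146, 749, 0]) cube([56, 56, 742]);
translate([0, 0, 777]) {
  cube([54, 159, 2194]);
  translate([968, 0, 0]) cube([54, 159, 2194]);
  translate([0, 0, 2194]) cube([1022, 159, 99]);
}
translate([-1446, 0, 0]) {
  cube([31, 246, 1194]);
  translate([1025, 0, 0]) cube([31, 246, 1194]);
  translate([31, 0, 0]) cube([994, 246, 27]);
  translate([31, 0, 256]) cube([994, 246, 27]);
  translate([31, 0, 512]) cube([994, 246, 27]);
  translate([31, 0, 768]) cube([994, 246, 27]);
  translate([31, 0, 1024]) cube([994, 246, 27]);
}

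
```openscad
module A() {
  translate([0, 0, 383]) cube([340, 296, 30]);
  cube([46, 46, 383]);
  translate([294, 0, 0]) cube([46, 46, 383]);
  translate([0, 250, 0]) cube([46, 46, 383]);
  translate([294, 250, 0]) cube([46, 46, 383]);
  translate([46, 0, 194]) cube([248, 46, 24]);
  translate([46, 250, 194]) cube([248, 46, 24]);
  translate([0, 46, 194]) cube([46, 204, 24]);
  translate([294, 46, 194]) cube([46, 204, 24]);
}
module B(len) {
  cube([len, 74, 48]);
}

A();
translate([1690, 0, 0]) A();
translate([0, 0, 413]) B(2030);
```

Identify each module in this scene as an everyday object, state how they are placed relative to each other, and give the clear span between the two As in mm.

Second stool starts at x = 1690; first ends at x = 340; clear span = 1690 − 340 = 1350 mm.

A is a stool. B is a beam. A beam spans the tops of two stools. The clear span between the two stools is 1350 mm.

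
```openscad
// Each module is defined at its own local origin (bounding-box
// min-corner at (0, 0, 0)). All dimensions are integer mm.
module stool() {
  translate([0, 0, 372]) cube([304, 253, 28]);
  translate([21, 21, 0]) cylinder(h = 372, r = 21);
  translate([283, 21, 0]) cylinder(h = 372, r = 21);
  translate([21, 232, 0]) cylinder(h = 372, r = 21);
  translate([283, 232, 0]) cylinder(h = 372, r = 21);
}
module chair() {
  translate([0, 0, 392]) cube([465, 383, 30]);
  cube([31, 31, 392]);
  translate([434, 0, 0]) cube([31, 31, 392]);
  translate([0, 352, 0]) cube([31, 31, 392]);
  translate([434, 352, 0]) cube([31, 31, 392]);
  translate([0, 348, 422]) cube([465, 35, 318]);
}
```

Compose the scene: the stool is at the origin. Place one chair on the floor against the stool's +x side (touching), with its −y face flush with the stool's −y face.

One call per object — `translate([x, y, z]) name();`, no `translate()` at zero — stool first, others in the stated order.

stool();
translate([304, 0, 0]) chair();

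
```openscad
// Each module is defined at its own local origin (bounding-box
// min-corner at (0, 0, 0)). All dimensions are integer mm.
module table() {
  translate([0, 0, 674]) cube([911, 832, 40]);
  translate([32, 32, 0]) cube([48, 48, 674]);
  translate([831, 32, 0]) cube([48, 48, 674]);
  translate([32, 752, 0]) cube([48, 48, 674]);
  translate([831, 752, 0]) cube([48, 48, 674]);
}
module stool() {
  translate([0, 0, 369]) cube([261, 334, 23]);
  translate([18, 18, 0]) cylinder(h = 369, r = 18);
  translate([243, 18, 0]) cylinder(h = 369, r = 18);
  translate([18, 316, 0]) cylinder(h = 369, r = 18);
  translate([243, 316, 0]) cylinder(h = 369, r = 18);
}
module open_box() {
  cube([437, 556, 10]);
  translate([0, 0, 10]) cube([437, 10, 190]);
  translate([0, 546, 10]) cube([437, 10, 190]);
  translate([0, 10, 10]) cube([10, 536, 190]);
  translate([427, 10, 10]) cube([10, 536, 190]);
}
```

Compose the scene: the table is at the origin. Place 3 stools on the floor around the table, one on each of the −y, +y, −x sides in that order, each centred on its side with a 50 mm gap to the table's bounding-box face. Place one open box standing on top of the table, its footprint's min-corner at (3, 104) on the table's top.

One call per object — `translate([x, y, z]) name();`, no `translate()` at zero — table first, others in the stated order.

table();
translate([325, -384, 0]) stool();
translate([325, 882, 0]) stool();
translate([-311, 249, 0]) stool();
translate([3, 104, 714]) open_box();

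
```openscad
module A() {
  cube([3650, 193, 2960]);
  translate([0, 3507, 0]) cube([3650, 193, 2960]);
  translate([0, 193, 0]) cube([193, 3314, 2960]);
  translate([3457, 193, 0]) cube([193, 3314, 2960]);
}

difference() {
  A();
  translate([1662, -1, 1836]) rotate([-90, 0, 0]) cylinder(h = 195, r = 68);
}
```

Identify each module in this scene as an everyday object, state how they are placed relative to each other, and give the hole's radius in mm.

A is a house frame. The house frame has a circular hole through its front wall. The hole's radius is 68 mm.

The subtracted cylinder has r = 68 mm.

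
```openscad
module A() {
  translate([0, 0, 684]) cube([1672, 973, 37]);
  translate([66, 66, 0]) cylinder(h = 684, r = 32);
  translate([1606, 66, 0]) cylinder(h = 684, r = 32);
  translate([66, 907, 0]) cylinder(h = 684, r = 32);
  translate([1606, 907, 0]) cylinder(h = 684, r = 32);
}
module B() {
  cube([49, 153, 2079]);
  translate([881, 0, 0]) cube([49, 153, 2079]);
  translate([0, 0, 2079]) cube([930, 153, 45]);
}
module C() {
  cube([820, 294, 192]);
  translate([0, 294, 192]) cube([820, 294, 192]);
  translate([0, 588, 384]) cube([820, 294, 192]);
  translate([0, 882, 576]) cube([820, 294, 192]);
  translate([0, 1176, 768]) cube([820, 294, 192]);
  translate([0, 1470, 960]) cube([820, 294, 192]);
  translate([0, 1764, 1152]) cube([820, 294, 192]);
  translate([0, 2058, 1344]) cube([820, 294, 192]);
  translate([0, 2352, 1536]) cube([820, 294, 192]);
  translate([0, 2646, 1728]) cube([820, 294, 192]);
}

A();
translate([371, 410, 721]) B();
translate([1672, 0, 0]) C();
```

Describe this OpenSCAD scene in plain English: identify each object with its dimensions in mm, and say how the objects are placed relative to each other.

A is a table with a 1672×973 mm rectangular top, 37 mm thick, top surface at z = 721 mm, supported by four round legs of 64 mm diameter, each leg's bounding box inset 34 mm from the nearest pair of top edges, running from the floor.

B is a rectangular door frame: two vertical jambs of 49×153 mm section, 2079 mm tall, with a clear opening 832 mm wide between their inner faces. A header 45 mm tall and 153 mm deep lies on top of the jambs and spans the full outside width.

C is a straight staircase of 10 solid steps. Each step is 820 mm wide (x), 294 mm deep (y, the going) and 192 mm tall (the rise). The first step rests on the floor; each subsequent step sits one going further in +y and one rise higher in +z, directly behind and above the previous step with no overlap.

The door frame is on top of the table, centred. The staircase is against the table's +x side, with their −y faces flush.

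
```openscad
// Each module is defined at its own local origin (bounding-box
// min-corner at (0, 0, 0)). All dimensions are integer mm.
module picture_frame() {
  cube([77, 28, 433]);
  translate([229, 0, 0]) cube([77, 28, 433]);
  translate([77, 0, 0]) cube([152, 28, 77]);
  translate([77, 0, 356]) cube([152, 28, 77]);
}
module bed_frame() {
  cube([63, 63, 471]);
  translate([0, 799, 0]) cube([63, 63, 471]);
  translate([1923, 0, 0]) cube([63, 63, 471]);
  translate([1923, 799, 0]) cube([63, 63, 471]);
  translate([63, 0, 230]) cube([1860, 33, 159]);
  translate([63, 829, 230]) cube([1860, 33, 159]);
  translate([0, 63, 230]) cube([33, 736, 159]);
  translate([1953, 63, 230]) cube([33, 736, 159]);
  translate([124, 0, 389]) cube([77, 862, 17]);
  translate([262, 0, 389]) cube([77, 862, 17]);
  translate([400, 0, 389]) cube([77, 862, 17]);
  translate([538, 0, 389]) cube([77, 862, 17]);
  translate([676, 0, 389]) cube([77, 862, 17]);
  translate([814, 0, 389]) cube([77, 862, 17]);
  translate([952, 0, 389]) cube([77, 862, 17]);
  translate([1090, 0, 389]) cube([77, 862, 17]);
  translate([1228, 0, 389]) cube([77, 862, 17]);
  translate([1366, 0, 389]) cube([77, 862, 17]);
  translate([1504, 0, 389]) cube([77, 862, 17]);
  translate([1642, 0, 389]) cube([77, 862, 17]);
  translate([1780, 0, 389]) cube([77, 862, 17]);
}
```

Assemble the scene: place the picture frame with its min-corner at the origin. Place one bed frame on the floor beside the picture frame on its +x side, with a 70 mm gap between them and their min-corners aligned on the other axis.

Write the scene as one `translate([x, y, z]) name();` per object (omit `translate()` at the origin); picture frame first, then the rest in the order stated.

picture_frame();
translate([376, 0, 0]) bed_frame();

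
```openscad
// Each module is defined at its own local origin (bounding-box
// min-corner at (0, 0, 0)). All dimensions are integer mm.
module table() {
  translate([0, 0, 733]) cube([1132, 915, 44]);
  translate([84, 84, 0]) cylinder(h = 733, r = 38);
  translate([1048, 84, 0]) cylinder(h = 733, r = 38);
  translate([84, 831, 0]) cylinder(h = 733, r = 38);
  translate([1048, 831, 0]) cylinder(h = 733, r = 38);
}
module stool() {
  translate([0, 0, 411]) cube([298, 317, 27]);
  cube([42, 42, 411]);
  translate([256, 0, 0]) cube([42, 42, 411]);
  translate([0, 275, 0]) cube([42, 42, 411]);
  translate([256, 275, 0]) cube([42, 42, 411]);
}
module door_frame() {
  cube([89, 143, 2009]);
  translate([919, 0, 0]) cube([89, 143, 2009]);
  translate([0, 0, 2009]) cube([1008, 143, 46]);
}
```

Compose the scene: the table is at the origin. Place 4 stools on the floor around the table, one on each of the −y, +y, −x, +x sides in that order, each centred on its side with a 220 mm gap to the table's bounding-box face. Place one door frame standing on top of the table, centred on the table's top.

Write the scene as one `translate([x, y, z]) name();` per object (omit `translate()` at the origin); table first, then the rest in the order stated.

table();
translate([417, -537, 0]) stool();
translate([417, 1135, 0]) stool();
translate([-518, 299, 0]) stool();
translate([1352, 299, 0]) stool();
translate([62, 386, 777]) door_frame();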